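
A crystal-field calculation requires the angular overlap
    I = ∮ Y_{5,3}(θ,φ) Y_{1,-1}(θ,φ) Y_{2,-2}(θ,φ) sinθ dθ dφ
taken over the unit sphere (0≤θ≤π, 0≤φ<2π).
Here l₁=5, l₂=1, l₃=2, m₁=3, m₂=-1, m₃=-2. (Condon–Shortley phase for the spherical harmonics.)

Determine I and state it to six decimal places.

0.000000

triangle: need 4≤l₃≤6, have 2; I=0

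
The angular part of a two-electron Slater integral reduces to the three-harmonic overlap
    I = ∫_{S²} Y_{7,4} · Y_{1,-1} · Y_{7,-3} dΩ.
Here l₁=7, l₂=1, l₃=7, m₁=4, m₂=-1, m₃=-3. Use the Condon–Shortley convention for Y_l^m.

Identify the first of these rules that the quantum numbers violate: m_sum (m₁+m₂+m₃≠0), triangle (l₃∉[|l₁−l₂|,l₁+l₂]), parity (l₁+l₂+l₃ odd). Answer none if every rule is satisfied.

azimuthal sum: 4 − 1 − 3 = 0  ✓
6 ≤ 7 ≤ 8 (triangle on l)  ✓
L = 7 + 1 + 7 = 15 (odd)  ✗

parity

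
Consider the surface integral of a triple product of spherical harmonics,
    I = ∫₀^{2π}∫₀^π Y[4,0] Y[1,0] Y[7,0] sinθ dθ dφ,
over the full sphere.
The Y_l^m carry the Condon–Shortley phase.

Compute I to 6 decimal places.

0.000000

|4−1|≤7≤4+1 violated ⇒ I = 0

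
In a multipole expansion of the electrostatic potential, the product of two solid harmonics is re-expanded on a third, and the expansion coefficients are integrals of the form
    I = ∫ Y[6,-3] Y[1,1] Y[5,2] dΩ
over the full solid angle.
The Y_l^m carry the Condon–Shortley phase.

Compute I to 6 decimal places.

Checks pass: Σm=0; 12 even; l₃=5∈[5,7].
(2·6+1)(2·1+1)(2·5+1) = 429
Δ: 2! 10! 0! / 13! → 1/858
sum: t=1:−1/14400 = -1/14400
3j²(6 1 5; 0 0 0) = Δ·Π!·Σ² = 6/143  (sign +1)
sum: t=2:+1/60480 = 1/60480
3j²(6 1 5; -3 1 2) = Δ·Π!·Σ² = 6/143  (sign -1)
combine: 4πI² = 429·6/143·6/143 = 108/143
take √, sign -1: I = -0.24515397

-0.245154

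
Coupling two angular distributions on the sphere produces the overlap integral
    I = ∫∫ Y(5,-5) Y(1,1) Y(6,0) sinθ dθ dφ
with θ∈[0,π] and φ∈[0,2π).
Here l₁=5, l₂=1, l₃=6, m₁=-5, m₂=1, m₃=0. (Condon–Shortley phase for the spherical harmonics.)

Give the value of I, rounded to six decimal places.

Σmᵢ = -4 ≠ 0, so the φ-integral vanishes; I = 0

0.000000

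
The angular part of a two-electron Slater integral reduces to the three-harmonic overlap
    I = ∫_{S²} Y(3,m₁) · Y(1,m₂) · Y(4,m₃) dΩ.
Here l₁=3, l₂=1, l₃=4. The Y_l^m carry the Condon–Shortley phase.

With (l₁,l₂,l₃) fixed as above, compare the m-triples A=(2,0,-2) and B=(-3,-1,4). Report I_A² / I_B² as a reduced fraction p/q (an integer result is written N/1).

Same 3,1,4: normalisation and zero-m 3j drop out of the ratio.
A: Δ: 0! 6! 2! / 9! → 1/252; sum: t=0:+1/120 = 1/120; 3j²(3 1 4; 2 0 -2) = Δ·Π!·Σ² = 1/21  (sign +1)
B: Δ: 0! 6! 2! / 9! → 1/252; sum: t=0:+1/1440 = 1/1440; 3j²(3 1 4; -3 -1 4) = Δ·Π!·Σ² = 1/9  (sign +1)
I_A²/I_B² = (1/21)/(1/9) = 3/7

3/7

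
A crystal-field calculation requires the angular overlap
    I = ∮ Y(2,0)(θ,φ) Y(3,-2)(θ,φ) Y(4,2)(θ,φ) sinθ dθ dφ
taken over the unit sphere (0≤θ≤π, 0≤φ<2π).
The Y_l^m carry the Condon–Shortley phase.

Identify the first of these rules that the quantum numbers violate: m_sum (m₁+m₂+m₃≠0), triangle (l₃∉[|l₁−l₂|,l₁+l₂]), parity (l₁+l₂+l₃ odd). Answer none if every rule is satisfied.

parity

m₁+m₂+m₃ = 0 − 2 + 2 = 0  ✓
triangle: |2−3|=1 ≤ l₃=4 ≤ 2+3=5  ✓
parity: l₁+l₂+l₃ = 9 is odd  ✗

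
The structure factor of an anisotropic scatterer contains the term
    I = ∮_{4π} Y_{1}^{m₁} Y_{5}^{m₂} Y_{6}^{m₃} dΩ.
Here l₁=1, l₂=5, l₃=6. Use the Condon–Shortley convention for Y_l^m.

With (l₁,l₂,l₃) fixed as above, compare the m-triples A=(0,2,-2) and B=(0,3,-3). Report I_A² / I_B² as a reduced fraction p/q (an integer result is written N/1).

l's match ⇒ only the (l;m) 3-j factors differ between A and B.
A: triangle coeff Δ(1,5,6) = 1/858; Σ_t [0,0]: t=0:+1/30240 = 1/30240; (3j)²=16/429 [(1 5 6; 0 2 -2)], sign=+1
B: triangle coeff Δ(1,5,6) = 1/858; Σ_t [0,0]: t=0:+1/80640 = 1/80640; (3j)²=9/286 [(1 5 6; 0 3 -3)], sign=-1
I_A²/I_B² = (16/429)/(9/286) = 32/27

32/27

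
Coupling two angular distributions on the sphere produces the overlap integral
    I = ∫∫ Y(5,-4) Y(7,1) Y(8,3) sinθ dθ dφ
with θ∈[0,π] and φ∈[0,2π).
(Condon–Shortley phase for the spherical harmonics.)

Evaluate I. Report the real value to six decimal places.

m-sum 0 ✓  L=20 even ✓  2≤8≤12 ✓
Π(2lᵢ+1) = 11×15×17 = 2805
triangle coeff Δ(5,7,8) = 1/814773960
Σ_t [0,4]: t=0:+1/87091200 t=1:−1/4976640 t=2:+1/2073600 t=3:−1/4976640 t=4:+1/87091200 = 1/9676800
(3j)²=360/46189 [(5 7 8; 0 0 0)], sign=+1
Σ_t [3,4]: t=3:−1/62208000 t=4:+1/49766400 = 1/248832000
(3j)²=21/20995 [(5 7 8; -4 1 3)], sign=-1
⇒ 4πI² = 22680/1037153
I = (-1)√(22680/1037153/(4π)) = -0.04171528

-0.041715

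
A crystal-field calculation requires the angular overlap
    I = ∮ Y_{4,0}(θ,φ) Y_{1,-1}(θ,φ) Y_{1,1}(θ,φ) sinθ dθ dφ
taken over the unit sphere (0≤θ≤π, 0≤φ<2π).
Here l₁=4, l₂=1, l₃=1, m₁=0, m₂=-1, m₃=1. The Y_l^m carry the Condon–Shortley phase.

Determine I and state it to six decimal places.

0.000000

|4−1|≤1≤4+1 violated ⇒ I = 0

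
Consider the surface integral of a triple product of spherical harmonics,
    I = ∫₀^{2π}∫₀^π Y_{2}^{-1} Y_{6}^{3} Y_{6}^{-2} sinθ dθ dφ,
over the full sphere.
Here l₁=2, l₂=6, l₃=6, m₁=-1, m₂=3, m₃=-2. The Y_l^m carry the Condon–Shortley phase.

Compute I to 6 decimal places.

-0.140463

Rules hold: Σm=0, L=14 even, 4≤6≤8.
N = 5·13·13 = 845
Δ = 2!·2!·10!/15! = 1/90090
Racah Σ t=0..2: t=0:+1/69120 t=1:−1/14400 t=2:+1/69120 = -7/172800
⇒ 3j(2 6 6; 0 0 0)² = 14/715, sgn -1
Racah Σ t=1..2: t=1:−1/161280 t=2:+1/60480 = 1/96768
⇒ 3j(2 6 6; -1 3 -2)² = 15/1001, sgn +1
4πI² = N·(3j₀)²·(3jₘ)² = 30/121
I = -1·√(0.247934/4π) = -0.14046335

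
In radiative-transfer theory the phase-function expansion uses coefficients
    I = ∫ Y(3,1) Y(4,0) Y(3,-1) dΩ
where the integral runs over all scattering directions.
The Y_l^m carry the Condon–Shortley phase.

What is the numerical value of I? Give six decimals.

-0.025645

Rules hold: Σm=0, L=10 even, 1≤3≤7.
N = 7·9·7 = 441
Δ = 4!·2!·4!/11! = 1/34650
Racah Σ t=1..3: t=1:−1/72 t=2:+1/16 t=3:−1/72 = 5/144
⇒ 3j(3 4 3; 0 0 0)² = 2/77, sgn -1
Racah Σ t=0..2: t=0:+1/1152 t=1:−1/36 t=2:+1/32 = 5/1152
⇒ 3j(3 4 3; 1 0 -1)² = 1/1386, sgn +1
4πI² = N·(3j₀)²·(3jₘ)² = 1/121
I = -1·√(0.00826446/4π) = -0.02564498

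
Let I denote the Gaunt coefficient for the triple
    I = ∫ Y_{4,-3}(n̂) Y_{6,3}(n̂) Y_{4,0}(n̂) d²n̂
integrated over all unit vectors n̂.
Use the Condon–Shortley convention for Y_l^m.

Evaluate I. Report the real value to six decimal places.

Checks pass: Σm=0; 14 even; l₃=4∈[2,10].
(2·4+1)(2·6+1)(2·4+1) = 1053
Δ: 6! 2! 6! / 15! → 1/1261260
sum: t=2:+1/4608 t=3:−1/1296 t=4:+1/4608 = -7/20736
3j²(4 6 4; 0 0 0) = Δ·Π!·Σ² = 20/1287  (sign -1)
sum: t=5:−1/11520 t=6:+1/25920 = -1/20736
3j²(4 6 4; -3 3 0) = Δ·Π!·Σ² = 5/429  (sign -1)
combine: 4πI² = 1053·20/1287·5/429 = 300/1573
take √, sign +1: I = 0.12319450

0.123195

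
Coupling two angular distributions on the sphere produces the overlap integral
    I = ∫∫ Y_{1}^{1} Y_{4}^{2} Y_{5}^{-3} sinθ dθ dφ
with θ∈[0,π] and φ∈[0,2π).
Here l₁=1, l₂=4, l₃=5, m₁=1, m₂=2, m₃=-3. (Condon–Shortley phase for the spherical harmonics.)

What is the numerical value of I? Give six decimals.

Checks pass: Σm=0; 10 even; l₃=5∈[3,5].
(2·1+1)(2·4+1)(2·5+1) = 297
Δ: 0! 2! 8! / 11! → 1/495
sum: t=0:+1/576 = 1/576
3j²(1 4 5; 0 0 0) = Δ·Π!·Σ² = 5/99  (sign -1)
sum: t=0:+1/2880 = 1/2880
3j²(1 4 5; 1 2 -3) = Δ·Π!·Σ² = 28/495  (sign +1)
combine: 4πI² = 297·5/99·28/495 = 28/33
take √, sign -1: I = -0.25984664

-0.259847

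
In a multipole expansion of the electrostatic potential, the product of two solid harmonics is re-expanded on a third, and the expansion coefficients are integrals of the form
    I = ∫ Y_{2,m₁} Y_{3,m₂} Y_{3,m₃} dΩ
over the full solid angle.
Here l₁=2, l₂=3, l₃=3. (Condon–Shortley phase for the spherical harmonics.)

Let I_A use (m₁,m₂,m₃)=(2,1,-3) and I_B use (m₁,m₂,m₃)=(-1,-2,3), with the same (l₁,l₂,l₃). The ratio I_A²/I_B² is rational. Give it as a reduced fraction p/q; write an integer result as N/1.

Shared (l₁,l₂,l₃)=(2,3,3): N and (l;000)² cancel in I_A²/I_B².
A: Δ = 2!·2!·4!/9! = 1/3780; Racah Σ t=0..0: t=0:+1/96 = 1/96; ⇒ 3j(2 3 3; 2 1 -3)² = 1/42, sgn +1
B: Δ = 2!·2!·4!/9! = 1/3780; Racah Σ t=1..1: t=1:−1/48 = -1/48; ⇒ 3j(2 3 3; -1 -2 3)² = 5/84, sgn -1
I_A²/I_B² = (1/42)/(5/84) = 2/5

2/5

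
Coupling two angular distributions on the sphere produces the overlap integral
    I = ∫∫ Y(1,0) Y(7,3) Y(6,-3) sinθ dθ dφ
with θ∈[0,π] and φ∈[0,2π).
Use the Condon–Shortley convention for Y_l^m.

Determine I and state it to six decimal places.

m-sum 0 ✓  L=14 even ✓  6≤6≤8 ✓
Π(2lᵢ+1) = 3×15×13 = 585
triangle coeff Δ(1,7,6) = 1/1365
Σ_t [1,1]: t=1:−1/518400 = -1/518400
(3j)²=7/195 [(1 7 6; 0 0 0)], sign=-1
Σ_t [1,1]: t=1:−1/2177280 = -1/2177280
(3j)²=8/273 [(1 7 6; 0 3 -3)], sign=+1
⇒ 4πI² = 8/13
I = (-1)√(8/13/(4π)) = -0.22129336

-0.221293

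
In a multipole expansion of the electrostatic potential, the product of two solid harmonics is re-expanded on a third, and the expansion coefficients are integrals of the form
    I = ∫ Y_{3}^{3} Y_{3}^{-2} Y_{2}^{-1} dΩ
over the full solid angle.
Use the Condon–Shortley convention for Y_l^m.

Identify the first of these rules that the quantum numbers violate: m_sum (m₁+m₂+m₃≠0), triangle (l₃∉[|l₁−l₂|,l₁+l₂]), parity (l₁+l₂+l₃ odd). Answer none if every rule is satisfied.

azimuthal sum: 3 − 2 − 1 = 0  ✓
0 ≤ 2 ≤ 6 (triangle on l)  ✓
L = 3 + 3 + 2 = 8 (even)  ✓

none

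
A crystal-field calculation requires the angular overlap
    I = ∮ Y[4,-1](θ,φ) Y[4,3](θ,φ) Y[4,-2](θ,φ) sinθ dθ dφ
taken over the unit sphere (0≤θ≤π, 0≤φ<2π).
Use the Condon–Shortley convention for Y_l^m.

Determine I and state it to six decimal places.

-0.063661

Checks pass: Σm=0; 12 even; l₃=4∈[0,8].
(2·4+1)(2·4+1)(2·4+1) = 729
Δ: 4! 4! 4! / 13! → 1/450450
sum: t=0:+1/13824 t=1:−1/216 t=2:+1/64 t=3:−1/216 t=4:+1/13824 = 5/768
3j²(4 4 4; 0 0 0) = Δ·Π!·Σ² = 18/1001  (sign +1)
sum: t=3:−1/576 t=4:+1/864 = -1/1728
3j²(4 4 4; -1 3 -2) = Δ·Π!·Σ² = 5/1287  (sign -1)
combine: 4πI² = 729·18/1001·5/1287 = 7290/143143
take √, sign -1: I = -0.06366105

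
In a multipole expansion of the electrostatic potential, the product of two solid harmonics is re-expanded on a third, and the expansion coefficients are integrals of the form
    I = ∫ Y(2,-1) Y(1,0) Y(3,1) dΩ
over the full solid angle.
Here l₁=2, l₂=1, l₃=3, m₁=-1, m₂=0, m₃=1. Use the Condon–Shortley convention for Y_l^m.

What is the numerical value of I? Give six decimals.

Checks pass: Σm=0; 6 even; l₃=3∈[1,3].
(2·2+1)(2·1+1)(2·3+1) = 105
Δ: 0! 4! 2! / 7! → 1/105
sum: t=0:+1/4 = 1/4
3j²(2 1 3; 0 0 0) = Δ·Π!·Σ² = 3/35  (sign -1)
sum: t=0:+1/6 = 1/6
3j²(2 1 3; -1 0 1) = Δ·Π!·Σ² = 8/105  (sign +1)
combine: 4πI² = 105·3/35·8/105 = 24/35
take √, sign -1: I = -0.23359668

-0.233597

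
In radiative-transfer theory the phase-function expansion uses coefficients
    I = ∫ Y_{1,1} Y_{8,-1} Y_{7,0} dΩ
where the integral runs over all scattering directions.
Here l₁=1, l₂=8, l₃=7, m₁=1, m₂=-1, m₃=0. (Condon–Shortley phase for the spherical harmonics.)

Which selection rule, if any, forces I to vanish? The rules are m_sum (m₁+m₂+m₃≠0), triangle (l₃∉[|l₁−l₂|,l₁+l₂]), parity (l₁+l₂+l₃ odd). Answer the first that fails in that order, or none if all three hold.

azimuthal sum: 1 − 1 + 0 = 0  ✓
7 ≤ 7 ≤ 9 (triangle on l)  ✓
L = 1 + 8 + 7 = 16 (even)  ✓

none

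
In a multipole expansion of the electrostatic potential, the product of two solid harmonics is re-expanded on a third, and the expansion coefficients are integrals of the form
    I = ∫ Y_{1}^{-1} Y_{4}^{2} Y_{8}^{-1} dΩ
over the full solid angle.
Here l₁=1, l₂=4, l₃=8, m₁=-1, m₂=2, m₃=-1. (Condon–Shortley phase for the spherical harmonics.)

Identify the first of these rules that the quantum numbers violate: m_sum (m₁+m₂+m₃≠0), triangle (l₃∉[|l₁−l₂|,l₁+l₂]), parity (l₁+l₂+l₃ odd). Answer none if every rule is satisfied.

azimuthal sum: -1 + 2 − 1 = 0  ✓
3 ≤ 8 ≤ 5 (triangle on l)  ✗
L = 1 + 4 + 8 = 13 (odd)

triangle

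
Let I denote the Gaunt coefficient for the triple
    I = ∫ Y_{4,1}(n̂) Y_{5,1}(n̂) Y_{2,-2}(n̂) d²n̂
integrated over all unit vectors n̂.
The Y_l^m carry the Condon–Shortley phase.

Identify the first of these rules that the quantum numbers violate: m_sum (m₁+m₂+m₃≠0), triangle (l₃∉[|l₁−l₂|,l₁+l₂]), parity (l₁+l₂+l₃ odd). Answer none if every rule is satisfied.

parity

Σmᵢ = 0  ✓
l₃∈[|l₁−l₂|,l₁+l₂]=[1,9], have l₃=2  ✓
Σlᵢ = 11 ⇒ odd  ✗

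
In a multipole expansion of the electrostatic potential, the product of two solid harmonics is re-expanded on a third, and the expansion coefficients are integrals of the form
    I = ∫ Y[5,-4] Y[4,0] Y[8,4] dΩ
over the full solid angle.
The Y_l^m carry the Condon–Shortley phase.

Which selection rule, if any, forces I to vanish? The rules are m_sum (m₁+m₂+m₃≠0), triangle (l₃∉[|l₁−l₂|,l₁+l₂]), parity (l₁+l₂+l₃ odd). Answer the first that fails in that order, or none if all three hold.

parity

Σmᵢ = 0  ✓
l₃∈[|l₁−l₂|,l₁+l₂]=[1,9], have l₃=8  ✓
Σlᵢ = 17 ⇒ odd  ✗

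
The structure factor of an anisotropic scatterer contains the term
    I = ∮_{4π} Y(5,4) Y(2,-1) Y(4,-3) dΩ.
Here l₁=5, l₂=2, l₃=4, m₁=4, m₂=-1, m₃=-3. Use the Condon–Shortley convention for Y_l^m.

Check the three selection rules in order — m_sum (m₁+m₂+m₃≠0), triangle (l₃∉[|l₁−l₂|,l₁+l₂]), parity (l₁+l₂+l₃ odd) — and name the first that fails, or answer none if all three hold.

Σmᵢ = 0  ✓
l₃∈[|l₁−l₂|,l₁+l₂]=[3,7], have l₃=4  ✓
Σlᵢ = 11 ⇒ odd  ✗

parity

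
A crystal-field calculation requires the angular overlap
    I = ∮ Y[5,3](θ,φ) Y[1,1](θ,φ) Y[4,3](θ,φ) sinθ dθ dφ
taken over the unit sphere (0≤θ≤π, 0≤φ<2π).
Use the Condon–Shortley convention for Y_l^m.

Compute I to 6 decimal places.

0.000000

m-sum = 3 + 1 + 3 = 7 ≠ 0 ⇒ I = 0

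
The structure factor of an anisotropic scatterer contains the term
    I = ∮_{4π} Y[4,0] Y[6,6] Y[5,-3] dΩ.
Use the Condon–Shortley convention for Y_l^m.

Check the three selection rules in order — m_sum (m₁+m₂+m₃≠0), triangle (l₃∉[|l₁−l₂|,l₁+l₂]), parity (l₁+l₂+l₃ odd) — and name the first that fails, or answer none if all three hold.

m₁+m₂+m₃ = 0 + 6 − 3 = 3  ✗
triangle: |4−6|=2 ≤ l₃=5 ≤ 4+6=10
parity: l₁+l₂+l₃ = 15 is odd

m_sum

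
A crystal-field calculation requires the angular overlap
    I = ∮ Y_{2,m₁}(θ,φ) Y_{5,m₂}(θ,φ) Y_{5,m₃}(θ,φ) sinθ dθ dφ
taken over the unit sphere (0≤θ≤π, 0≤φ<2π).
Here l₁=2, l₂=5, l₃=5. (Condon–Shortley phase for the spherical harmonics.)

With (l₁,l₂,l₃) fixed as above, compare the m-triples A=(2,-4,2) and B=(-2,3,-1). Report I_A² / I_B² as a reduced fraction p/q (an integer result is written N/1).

l's match ⇒ only the (l;m) 3-j factors differ between A and B.
A: triangle coeff Δ(2,5,5) = 1/38610; Σ_t [0,0]: t=0:+1/20160 = 1/20160; (3j)²=12/715 [(2 5 5; 2 -4 2)], sign=-1
B: triangle coeff Δ(2,5,5) = 1/38610; Σ_t [2,2]: t=2:+1/5760 = 1/5760; (3j)²=56/2145 [(2 5 5; -2 3 -1)], sign=+1
I_A²/I_B² = (12/715)/(56/2145) = 9/14

9/14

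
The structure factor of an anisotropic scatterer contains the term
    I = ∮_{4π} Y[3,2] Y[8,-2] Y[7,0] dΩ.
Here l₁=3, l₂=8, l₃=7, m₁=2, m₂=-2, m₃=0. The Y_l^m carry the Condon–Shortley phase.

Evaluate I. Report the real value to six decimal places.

Rules hold: Σm=0, L=18 even, 5≤7≤11.
N = 7·17·15 = 1785
Δ = 4!·2!·12!/19! = 1/5290740
Racah Σ t=1..3: t=1:−1/7257600 t=2:+1/2073600 t=3:−1/7257600 = 1/4838400
⇒ 3j(3 8 7; 0 0 0)² = 252/20995, sgn -1
Racah Σ t=0..1: t=0:+1/12441600 t=1:−1/7257600 = -1/17418240
⇒ 3j(3 8 7; 2 -2 0)² = 125/25194, sgn +1
4πI² = N·(3j₀)²·(3jₘ)² = 110250/1037153
I = -1·√(0.106301/4π) = -0.09197355

-0.091974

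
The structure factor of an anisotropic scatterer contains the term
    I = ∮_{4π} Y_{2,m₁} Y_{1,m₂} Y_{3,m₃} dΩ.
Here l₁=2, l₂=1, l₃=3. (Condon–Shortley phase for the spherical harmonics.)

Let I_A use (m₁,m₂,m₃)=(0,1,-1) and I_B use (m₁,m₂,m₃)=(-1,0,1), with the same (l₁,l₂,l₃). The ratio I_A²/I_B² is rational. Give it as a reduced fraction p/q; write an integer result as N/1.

3/4

Same 2,1,3: normalisation and zero-m 3j drop out of the ratio.
A: Δ: 0! 4! 2! / 7! → 1/105; sum: t=0:+1/8 = 1/8; 3j²(2 1 3; 0 1 -1) = Δ·Π!·Σ² = 2/35  (sign +1)
B: Δ: 0! 4! 2! / 7! → 1/105; sum: t=0:+1/6 = 1/6; 3j²(2 1 3; -1 0 1) = Δ·Π!·Σ² = 8/105  (sign +1)
I_A²/I_B² = (2/35)/(8/105) = 3/4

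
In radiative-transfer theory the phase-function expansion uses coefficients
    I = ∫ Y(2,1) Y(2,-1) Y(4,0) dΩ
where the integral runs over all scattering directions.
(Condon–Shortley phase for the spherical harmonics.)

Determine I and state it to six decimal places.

Checks pass: Σm=0; 8 even; l₃=4∈[0,4].
(2·2+1)(2·2+1)(2·4+1) = 225
Δ: 0! 4! 4! / 9! → 1/630
sum: t=0:+1/16 = 1/16
3j²(2 2 4; 0 0 0) = Δ·Π!·Σ² = 2/35  (sign +1)
sum: t=0:+1/36 = 1/36
3j²(2 2 4; 1 -1 0) = Δ·Π!·Σ² = 8/315  (sign +1)
combine: 4πI² = 225·2/35·8/315 = 16/49
take √, sign +1: I = 0.16119702

0.161197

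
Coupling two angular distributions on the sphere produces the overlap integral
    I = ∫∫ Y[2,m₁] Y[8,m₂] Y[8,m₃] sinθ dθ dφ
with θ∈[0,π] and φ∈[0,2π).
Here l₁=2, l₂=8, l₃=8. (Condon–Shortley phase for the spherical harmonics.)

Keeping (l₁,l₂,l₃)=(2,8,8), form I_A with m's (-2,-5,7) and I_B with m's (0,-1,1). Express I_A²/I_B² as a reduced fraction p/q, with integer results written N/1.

l's match ⇒ only the (l;m) 3-j factors differ between A and B.
A: triangle coeff Δ(2,8,8) = 1/348840; Σ_t [2,2]: t=2:+1/24908083200 = 1/24908083200; (3j)²=7/1292 [(2 8 8; -2 -5 7)], sign=-1
B: triangle coeff Δ(2,8,8) = 1/348840; Σ_t [0,2]: t=0:+1/101606400 t=1:−1/29030400 t=2:+1/174182400 = -23/1219276800; (3j)²=529/38760 [(2 8 8; 0 -1 1)], sign=+1
I_A²/I_B² = (7/1292)/(529/38760) = 210/529

210/529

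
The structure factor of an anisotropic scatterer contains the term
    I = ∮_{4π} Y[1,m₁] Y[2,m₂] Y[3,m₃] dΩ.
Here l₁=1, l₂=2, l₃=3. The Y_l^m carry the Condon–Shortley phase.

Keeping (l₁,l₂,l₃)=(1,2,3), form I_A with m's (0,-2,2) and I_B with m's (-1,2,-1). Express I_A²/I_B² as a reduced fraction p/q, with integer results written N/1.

5/1

l's match ⇒ only the (l;m) 3-j factors differ between A and B.
A: triangle coeff Δ(1,2,3) = 1/105; Σ_t [0,0]: t=0:+1/24 = 1/24; (3j)²=1/21 [(1 2 3; 0 -2 2)], sign=-1
B: triangle coeff Δ(1,2,3) = 1/105; Σ_t [0,0]: t=0:+1/48 = 1/48; (3j)²=1/105 [(1 2 3; -1 2 -1)], sign=+1
I_A²/I_B² = (1/21)/(1/105) = 5/1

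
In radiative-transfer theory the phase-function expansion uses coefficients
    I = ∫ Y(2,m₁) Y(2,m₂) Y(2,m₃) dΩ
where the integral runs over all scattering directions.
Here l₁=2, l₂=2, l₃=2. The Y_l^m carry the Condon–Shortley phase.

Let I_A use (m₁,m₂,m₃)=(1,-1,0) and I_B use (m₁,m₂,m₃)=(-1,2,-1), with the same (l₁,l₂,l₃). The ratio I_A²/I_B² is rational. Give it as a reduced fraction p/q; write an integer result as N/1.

l's match ⇒ only the (l;m) 3-j factors differ between A and B.
A: triangle coeff Δ(2,2,2) = 1/630; Σ_t [0,1]: t=0:+1/2 t=1:−1/4 = 1/4; (3j)²=1/70 [(2 2 2; 1 -1 0)], sign=+1
B: triangle coeff Δ(2,2,2) = 1/630; Σ_t [2,2]: t=2:+1/4 = 1/4; (3j)²=3/35 [(2 2 2; -1 2 -1)], sign=-1
I_A²/I_B² = (1/70)/(3/35) = 1/6

1/6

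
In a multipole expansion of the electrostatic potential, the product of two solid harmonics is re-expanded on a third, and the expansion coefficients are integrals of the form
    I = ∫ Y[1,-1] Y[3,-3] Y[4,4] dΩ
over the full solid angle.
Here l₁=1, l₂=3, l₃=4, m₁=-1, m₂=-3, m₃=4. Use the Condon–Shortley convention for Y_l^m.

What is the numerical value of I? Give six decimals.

0.325735

Checks pass: Σm=0; 8 even; l₃=4∈[2,4].
(2·1+1)(2·3+1)(2·4+1) = 189
Δ: 0! 2! 6! / 9! → 1/252
sum: t=0:+1/36 = 1/36
3j²(1 3 4; 0 0 0) = Δ·Π!·Σ² = 4/63  (sign +1)
sum: t=0:+1/1440 = 1/1440
3j²(1 3 4; -1 -3 4) = Δ·Π!·Σ² = 1/9  (sign +1)
combine: 4πI² = 189·4/63·1/9 = 4/3
take √, sign +1: I = 0.32573501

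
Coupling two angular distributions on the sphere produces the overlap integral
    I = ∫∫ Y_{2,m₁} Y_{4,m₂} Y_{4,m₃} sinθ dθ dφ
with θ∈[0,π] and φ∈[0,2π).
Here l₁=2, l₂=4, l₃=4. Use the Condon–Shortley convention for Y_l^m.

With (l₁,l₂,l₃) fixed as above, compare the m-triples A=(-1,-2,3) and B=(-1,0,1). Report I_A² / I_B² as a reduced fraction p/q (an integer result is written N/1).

35/2

Same 2,4,4: normalisation and zero-m 3j drop out of the ratio.
A: Δ: 2! 2! 6! / 11! → 1/13860; sum: t=1:−1/240 t=2:+1/1440 = -1/288; 3j²(2 4 4; -1 -2 3) = Δ·Π!·Σ² = 5/132  (sign +1)
B: Δ: 2! 2! 6! / 11! → 1/13860; sum: t=1:−1/72 t=2:+1/96 = -1/288; 3j²(2 4 4; -1 0 1) = Δ·Π!·Σ² = 1/462  (sign +1)
I_A²/I_B² = (5/132)/(1/462) = 35/2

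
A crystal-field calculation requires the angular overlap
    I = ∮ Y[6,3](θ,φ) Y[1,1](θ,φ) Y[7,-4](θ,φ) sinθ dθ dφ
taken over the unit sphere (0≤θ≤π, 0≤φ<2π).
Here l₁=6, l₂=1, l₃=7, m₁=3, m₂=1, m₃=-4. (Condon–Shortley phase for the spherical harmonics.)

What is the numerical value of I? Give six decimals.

0.259489

Rules hold: Σm=0, L=14 even, 5≤7≤7.
N = 13·3·15 = 585
Δ = 0!·12!·2!/15! = 1/1365
Racah Σ t=0..0: t=0:+1/518400 = 1/518400
⇒ 3j(6 1 7; 0 0 0)² = 7/195, sgn -1
Racah Σ t=0..0: t=0:+1/4354560 = 1/4354560
⇒ 3j(6 1 7; 3 1 -4)² = 11/273, sgn -1
4πI² = N·(3j₀)²·(3jₘ)² = 11/13
I = +1·√(0.846154/4π) = 0.25948947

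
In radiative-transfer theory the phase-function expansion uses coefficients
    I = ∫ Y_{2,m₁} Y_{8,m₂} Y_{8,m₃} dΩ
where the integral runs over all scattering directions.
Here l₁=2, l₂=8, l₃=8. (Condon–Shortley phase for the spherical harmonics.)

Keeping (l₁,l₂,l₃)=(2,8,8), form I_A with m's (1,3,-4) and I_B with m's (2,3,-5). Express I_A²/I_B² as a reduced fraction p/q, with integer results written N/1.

49/52

Shared (l₁,l₂,l₃)=(2,8,8): N and (l;000)² cancel in I_A²/I_B².
A: Δ = 2!·2!·14!/19! = 1/348840; Racah Σ t=0..1: t=0:+1/479001600 t=1:−1/174182400 = -1/273715200; ⇒ 3j(2 8 8; 1 3 -4)² = 49/3876, sgn -1
B: Δ = 2!·2!·14!/19! = 1/348840; Racah Σ t=0..0: t=0:+1/958003200 = 1/958003200; ⇒ 3j(2 8 8; 2 3 -5)² = 13/969, sgn -1
I_A²/I_B² = (49/3876)/(13/969) = 49/52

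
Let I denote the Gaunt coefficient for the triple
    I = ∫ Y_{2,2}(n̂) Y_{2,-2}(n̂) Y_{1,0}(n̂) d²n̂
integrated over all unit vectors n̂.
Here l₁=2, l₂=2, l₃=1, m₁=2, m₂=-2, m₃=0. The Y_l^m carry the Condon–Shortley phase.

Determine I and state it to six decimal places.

Σlᵢ=5 odd — θ-integrand is odd under cosθ→−cosθ; I=0

0.000000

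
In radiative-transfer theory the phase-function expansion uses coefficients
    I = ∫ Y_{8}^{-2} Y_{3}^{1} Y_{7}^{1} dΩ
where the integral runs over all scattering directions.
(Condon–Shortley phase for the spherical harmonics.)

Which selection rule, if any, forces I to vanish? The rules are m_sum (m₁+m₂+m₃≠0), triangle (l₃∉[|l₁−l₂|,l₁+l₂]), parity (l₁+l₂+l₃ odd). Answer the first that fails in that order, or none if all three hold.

m₁+m₂+m₃ = -2 + 1 + 1 = 0  ✓
triangle: |8−3|=5 ≤ l₃=7 ≤ 8+3=11  ✓
parity: l₁+l₂+l₃ = 18 is even  ✓

none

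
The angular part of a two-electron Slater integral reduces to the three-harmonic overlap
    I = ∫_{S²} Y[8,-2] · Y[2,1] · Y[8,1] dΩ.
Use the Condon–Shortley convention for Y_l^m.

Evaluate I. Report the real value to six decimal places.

Checks pass: Σm=0; 18 even; l₃=8∈[6,10].
(2·8+1)(2·2+1)(2·8+1) = 1445
Δ: 2! 14! 2! / 19! → 1/348840
sum: t=0:+1/116121600 t=1:−1/25401600 t=2:+1/116121600 = -1/45158400
3j²(8 2 8; 0 0 0) = Δ·Π!·Σ² = 24/1615  (sign -1)
sum: t=1:−1/87091200 t=2:+1/58060800 = 1/174182400
3j²(8 2 8; -2 1 1) = Δ·Π!·Σ² = 7/2584  (sign -1)
combine: 4πI² = 1445·24/1615·7/2584 = 21/361
take √, sign +1: I = 0.06803793

0.068038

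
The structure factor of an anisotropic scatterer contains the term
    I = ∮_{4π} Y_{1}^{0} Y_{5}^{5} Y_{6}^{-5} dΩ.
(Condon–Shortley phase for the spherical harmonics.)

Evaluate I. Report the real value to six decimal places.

-0.135514

Rules hold: Σm=0, L=12 even, 4≤6≤6.
N = 3·11·13 = 429
Δ = 0!·2!·10!/13! = 1/858
Racah Σ t=0..0: t=0:+1/14400 = 1/14400
⇒ 3j(1 5 6; 0 0 0)² = 6/143, sgn +1
Racah Σ t=0..0: t=0:+1/3628800 = 1/3628800
⇒ 3j(1 5 6; 0 5 -5)² = 1/78, sgn -1
4πI² = N·(3j₀)²·(3jₘ)² = 3/13
I = -1·√(0.230769/4π) = -0.13551395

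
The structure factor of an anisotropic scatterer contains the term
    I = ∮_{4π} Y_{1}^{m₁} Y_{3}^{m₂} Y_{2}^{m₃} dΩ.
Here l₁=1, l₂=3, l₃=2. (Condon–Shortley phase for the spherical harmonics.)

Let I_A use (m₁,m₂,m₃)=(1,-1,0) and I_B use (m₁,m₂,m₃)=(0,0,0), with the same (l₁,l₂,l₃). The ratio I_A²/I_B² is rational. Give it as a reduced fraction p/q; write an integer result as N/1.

l's match ⇒ only the (l;m) 3-j factors differ between A and B.
A: triangle coeff Δ(1,3,2) = 1/105; Σ_t [0,0]: t=0:+1/8 = 1/8; (3j)²=2/35 [(1 3 2; 1 -1 0)], sign=+1
B: triangle coeff Δ(1,3,2) = 1/105; Σ_t [1,1]: t=1:−1/4 = -1/4; (3j)²=3/35 [(1 3 2; 0 0 0)], sign=-1
I_A²/I_B² = (2/35)/(3/35) = 2/3

2/3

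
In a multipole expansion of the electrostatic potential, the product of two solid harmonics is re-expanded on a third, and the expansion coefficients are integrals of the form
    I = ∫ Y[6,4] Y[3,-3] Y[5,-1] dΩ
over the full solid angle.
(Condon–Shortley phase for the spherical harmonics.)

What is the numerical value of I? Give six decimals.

Checks pass: Σm=0; 14 even; l₃=5∈[3,9].
(2·6+1)(2·3+1)(2·5+1) = 1001
Δ: 4! 8! 2! / 15! → 1/675675
sum: t=1:−1/8640 t=2:+1/2304 t=3:−1/8640 = 7/34560
3j²(6 3 5; 0 0 0) = Δ·Π!·Σ² = 7/429  (sign -1)
sum: t=0:+1/69120 = 1/69120
3j²(6 3 5; 4 -3 -1) = Δ·Π!·Σ² = 4/143  (sign +1)
combine: 4πI² = 1001·7/429·4/143 = 196/429
take √, sign -1: I = -0.19067531

-0.190675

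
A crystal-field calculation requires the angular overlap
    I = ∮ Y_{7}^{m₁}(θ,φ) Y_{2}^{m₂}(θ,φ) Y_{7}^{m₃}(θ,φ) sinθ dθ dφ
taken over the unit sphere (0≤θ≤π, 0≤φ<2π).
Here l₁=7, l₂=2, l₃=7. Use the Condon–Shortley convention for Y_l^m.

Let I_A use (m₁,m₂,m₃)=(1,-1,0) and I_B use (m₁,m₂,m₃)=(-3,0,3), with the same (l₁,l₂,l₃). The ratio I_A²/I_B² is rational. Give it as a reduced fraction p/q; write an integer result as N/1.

Same 7,2,7: normalisation and zero-m 3j drop out of the ratio.
A: Δ: 2! 12! 2! / 17! → 1/185640; sum: t=0:+1/1036800 t=1:−1/1209600 = 1/7257600; 3j²(7 2 7; 1 -1 0) = Δ·Π!·Σ² = 1/2210  (sign -1)
B: Δ: 2! 12! 2! / 17! → 1/185640; sum: t=0:+1/29030400 t=1:−1/2177280 t=2:+1/3870720 = -29/174182400; 3j²(7 2 7; -3 0 3) = Δ·Π!·Σ² = 841/185640  (sign -1)
I_A²/I_B² = (1/2210)/(841/185640) = 84/841

84/841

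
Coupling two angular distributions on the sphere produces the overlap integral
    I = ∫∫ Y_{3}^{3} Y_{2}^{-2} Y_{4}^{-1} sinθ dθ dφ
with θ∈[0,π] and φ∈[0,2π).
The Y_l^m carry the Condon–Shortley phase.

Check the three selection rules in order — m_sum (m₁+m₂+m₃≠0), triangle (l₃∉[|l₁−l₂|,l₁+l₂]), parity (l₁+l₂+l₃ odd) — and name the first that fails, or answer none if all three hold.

parity

azimuthal sum: 3 − 2 − 1 = 0  ✓
1 ≤ 4 ≤ 5 (triangle on l)  ✓
L = 3 + 2 + 4 = 9 (odd)  ✗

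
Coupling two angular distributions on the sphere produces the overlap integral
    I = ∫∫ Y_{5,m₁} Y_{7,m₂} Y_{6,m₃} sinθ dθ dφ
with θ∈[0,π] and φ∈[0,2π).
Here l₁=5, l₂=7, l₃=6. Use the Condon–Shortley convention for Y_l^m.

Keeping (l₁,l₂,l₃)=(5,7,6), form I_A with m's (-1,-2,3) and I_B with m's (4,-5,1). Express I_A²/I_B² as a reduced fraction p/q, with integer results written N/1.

33/35

Same 5,7,6: normalisation and zero-m 3j drop out of the ratio.
A: Δ: 6! 4! 8! / 19! → 1/174594420; sum: t=2:+1/829440 t=3:−1/311040 t=4:+1/967680 t=5:−1/29030400 = -11/10886400; 3j²(5 7 6; -1 -2 3) = Δ·Π!·Σ² = 1408/146965  (sign +1)
B: Δ: 6! 4! 8! / 19! → 1/174594420; sum: t=0:+1/6220800 t=1:−1/14515200 = 1/10886400; 3j²(5 7 6; 4 -5 1) = Δ·Π!·Σ² = 128/12597  (sign -1)
I_A²/I_B² = (1408/146965)/(128/12597) = 33/35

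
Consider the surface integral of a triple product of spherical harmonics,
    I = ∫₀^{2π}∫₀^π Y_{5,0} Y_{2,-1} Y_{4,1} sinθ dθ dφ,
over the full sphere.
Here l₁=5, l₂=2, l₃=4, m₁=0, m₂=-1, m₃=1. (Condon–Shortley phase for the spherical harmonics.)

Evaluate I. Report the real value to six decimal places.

Σlᵢ=11 odd — θ-integrand is odd under cosθ→−cosθ; I=0

0.000000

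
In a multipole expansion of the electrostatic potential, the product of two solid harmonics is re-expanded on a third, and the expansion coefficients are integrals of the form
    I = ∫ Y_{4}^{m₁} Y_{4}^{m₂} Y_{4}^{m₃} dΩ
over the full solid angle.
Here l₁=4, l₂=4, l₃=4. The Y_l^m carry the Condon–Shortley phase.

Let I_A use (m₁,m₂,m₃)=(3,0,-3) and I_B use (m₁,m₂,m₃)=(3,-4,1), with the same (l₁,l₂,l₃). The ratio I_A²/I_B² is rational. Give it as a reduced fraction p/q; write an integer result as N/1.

9/10

Same 4,4,4: normalisation and zero-m 3j drop out of the ratio.
A: Δ: 4! 4! 4! / 13! → 1/450450; sum: t=0:+1/3456 t=1:−1/864 = -1/1152; 3j²(4 4 4; 3 0 -3) = Δ·Π!·Σ² = 7/286  (sign +1)
B: Δ: 4! 4! 4! / 13! → 1/450450; sum: t=0:+1/3456 = 1/3456; 3j²(4 4 4; 3 -4 1) = Δ·Π!·Σ² = 35/1287  (sign -1)
I_A²/I_B² = (7/286)/(35/1287) = 9/10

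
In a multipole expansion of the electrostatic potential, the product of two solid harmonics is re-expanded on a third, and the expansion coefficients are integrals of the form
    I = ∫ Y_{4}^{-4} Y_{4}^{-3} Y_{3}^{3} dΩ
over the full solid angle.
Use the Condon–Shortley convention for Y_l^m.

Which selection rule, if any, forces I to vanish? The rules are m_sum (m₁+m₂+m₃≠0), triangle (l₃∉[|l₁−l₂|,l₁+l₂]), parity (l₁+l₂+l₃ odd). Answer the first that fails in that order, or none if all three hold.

m_sum

azimuthal sum: -4 − 3 + 3 = -4  ✗
0 ≤ 3 ≤ 8 (triangle on l)
L = 4 + 4 + 3 = 11 (odd)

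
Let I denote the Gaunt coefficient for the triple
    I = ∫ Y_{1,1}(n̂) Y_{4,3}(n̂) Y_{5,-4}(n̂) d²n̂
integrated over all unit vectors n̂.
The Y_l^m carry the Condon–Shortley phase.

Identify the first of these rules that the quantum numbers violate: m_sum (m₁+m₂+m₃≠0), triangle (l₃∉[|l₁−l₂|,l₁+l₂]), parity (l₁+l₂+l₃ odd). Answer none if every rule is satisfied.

m₁+m₂+m₃ = 1 + 3 − 4 = 0  ✓
triangle: |1−4|=3 ≤ l₃=5 ≤ 1+4=5  ✓
parity: l₁+l₂+l₃ = 10 is even  ✓

none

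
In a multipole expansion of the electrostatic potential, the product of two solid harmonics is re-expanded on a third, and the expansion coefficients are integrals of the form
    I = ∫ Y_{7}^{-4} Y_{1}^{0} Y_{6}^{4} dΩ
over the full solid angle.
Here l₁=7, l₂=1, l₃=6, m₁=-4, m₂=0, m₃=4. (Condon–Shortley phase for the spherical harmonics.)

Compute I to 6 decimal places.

Rules hold: Σm=0, L=14 even, 6≤6≤8.
N = 15·3·13 = 585
Δ = 2!·12!·0!/15! = 1/1365
Racah Σ t=1..1: t=1:−1/518400 = -1/518400
⇒ 3j(7 1 6; 0 0 0)² = 7/195, sgn -1
Racah Σ t=1..1: t=1:−1/7257600 = -1/7257600
⇒ 3j(7 1 6; -4 0 4)² = 11/455, sgn -1
4πI² = N·(3j₀)²·(3jₘ)² = 33/65
I = +1·√(0.507692/4π) = 0.20099968

0.201000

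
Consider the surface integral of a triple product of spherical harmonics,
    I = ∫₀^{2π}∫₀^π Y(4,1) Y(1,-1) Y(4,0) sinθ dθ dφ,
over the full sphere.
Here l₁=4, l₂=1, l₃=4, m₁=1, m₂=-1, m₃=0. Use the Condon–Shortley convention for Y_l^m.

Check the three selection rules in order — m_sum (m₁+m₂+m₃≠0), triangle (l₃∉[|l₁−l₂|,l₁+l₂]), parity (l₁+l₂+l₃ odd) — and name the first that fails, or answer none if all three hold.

Σmᵢ = 0  ✓
l₃∈[|l₁−l₂|,l₁+l₂]=[3,5], have l₃=4  ✓
Σlᵢ = 9 ⇒ odd  ✗

parity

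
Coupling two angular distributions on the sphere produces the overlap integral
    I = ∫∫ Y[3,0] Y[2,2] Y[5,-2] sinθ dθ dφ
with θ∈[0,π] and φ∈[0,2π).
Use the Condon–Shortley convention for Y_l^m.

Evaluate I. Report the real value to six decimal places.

Checks pass: Σm=0; 10 even; l₃=5∈[1,5].
(2·3+1)(2·2+1)(2·5+1) = 385
Δ: 0! 6! 4! / 11! → 1/2310
sum: t=0:+1/144 = 1/144
3j²(3 2 5; 0 0 0) = Δ·Π!·Σ² = 10/231  (sign -1)
sum: t=0:+1/864 = 1/864
3j²(3 2 5; 0 2 -2) = Δ·Π!·Σ² = 1/66  (sign -1)
combine: 4πI² = 385·10/231·1/66 = 25/99
take √, sign +1: I = 0.14175797

0.141758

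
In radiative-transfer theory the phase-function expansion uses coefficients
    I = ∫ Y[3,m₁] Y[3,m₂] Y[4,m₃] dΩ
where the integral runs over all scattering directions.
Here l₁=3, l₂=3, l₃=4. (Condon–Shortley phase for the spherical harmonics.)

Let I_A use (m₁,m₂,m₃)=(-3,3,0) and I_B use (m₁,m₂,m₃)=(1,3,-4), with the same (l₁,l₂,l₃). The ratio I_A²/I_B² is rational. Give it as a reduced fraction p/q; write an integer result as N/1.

3/14

Shared (l₁,l₂,l₃)=(3,3,4): N and (l;000)² cancel in I_A²/I_B².
A: Δ = 2!·4!·4!/11! = 1/34650; Racah Σ t=2..2: t=2:+1/1152 = 1/1152; ⇒ 3j(3 3 4; -3 3 0)² = 1/154, sgn +1
B: Δ = 2!·4!·4!/11! = 1/34650; Racah Σ t=2..2: t=2:+1/1152 = 1/1152; ⇒ 3j(3 3 4; 1 3 -4)² = 1/33, sgn +1
I_A²/I_B² = (1/154)/(1/33) = 3/14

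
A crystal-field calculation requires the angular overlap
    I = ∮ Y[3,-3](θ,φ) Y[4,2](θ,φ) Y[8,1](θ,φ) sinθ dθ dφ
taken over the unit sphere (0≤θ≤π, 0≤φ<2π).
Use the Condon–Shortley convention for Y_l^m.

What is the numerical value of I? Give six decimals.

triangle: need 1≤l₃≤7, have 8; I=0

0.000000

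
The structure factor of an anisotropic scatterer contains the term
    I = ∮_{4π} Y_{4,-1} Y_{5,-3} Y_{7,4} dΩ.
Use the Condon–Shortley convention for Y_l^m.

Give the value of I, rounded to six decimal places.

Checks pass: Σm=0; 16 even; l₃=7∈[1,9].
(2·4+1)(2·5+1)(2·7+1) = 1485
Δ: 2! 6! 8! / 17! → 1/6126120
sum: t=0:+1/69120 t=1:−1/20736 t=2:+1/69120 = -1/51840
3j²(4 5 7; 0 0 0) = Δ·Π!·Σ² = 280/21879  (sign +1)
sum: t=0:+1/345600 t=1:−1/241920 t=2:+1/2903040 = -13/14515200
3j²(4 5 7; -1 -3 4) = Δ·Π!·Σ² = 13/7140  (sign +1)
combine: 4πI² = 1485·280/21879·13/7140 = 10/289
take √, sign +1: I = 0.05247424

0.052474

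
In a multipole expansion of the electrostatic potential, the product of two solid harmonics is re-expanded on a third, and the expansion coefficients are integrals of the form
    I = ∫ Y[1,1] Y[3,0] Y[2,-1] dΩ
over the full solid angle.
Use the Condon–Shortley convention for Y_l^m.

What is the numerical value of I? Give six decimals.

Checks pass: Σm=0; 6 even; l₃=2∈[2,4].
(2·1+1)(2·3+1)(2·2+1) = 105
Δ: 2! 0! 4! / 7! → 1/105
sum: t=1:−1/4 = -1/4
3j²(1 3 2; 0 0 0) = Δ·Π!·Σ² = 3/35  (sign -1)
sum: t=0:+1/12 = 1/12
3j²(1 3 2; 1 0 -1) = Δ·Π!·Σ² = 1/35  (sign -1)
combine: 4πI² = 105·3/35·1/35 = 9/35
take √, sign +1: I = 0.14304817

0.143048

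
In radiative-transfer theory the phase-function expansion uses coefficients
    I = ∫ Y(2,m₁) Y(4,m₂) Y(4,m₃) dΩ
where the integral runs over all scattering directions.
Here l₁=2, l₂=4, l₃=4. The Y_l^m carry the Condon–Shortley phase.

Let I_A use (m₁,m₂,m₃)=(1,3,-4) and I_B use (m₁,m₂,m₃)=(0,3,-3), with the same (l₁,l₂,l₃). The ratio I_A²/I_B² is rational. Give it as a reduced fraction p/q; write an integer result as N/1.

12/1

Same 2,4,4: normalisation and zero-m 3j drop out of the ratio.
A: Δ: 2! 2! 6! / 11! → 1/13860; sum: t=1:−1/1440 = -1/1440; 3j²(2 4 4; 1 3 -4) = Δ·Π!·Σ² = 7/165  (sign -1)
B: Δ: 2! 2! 6! / 11! → 1/13860; sum: t=1:−1/720 t=2:+1/480 = 1/1440; 3j²(2 4 4; 0 3 -3) = Δ·Π!·Σ² = 7/1980  (sign -1)
I_A²/I_B² = (7/165)/(7/1980) = 12/1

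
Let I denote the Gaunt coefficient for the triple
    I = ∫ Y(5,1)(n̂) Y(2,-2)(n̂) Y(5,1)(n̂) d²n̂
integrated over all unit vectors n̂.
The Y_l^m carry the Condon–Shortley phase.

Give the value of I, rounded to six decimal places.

Rules hold: Σm=0, L=12 even, 3≤5≤7.
N = 11·5·11 = 605
Δ = 2!·8!·2!/13! = 1/38610
Racah Σ t=0..2: t=0:+1/2880 t=1:−1/576 t=2:+1/2880 = -1/960
⇒ 3j(5 2 5; 0 0 0)² = 10/429, sgn +1
Racah Σ t=0..0: t=0:+1/2304 = 1/2304
⇒ 3j(5 2 5; 1 -2 1)² = 5/143, sgn +1
4πI² = N·(3j₀)²·(3jₘ)² = 250/507
I = +1·√(0.493097/4π) = 0.19808933

0.198089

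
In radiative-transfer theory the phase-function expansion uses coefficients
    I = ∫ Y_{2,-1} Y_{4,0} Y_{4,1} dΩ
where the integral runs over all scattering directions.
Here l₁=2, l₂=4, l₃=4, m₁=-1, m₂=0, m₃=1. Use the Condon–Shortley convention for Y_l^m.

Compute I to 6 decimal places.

-0.044869

Checks pass: Σm=0; 10 even; l₃=4∈[2,6].
(2·2+1)(2·4+1)(2·4+1) = 405
Δ: 2! 2! 6! / 11! → 1/13860
sum: t=0:+1/192 t=1:−1/36 t=2:+1/192 = -5/288
3j²(2 4 4; 0 0 0) = Δ·Π!·Σ² = 20/693  (sign -1)
sum: t=1:−1/72 t=2:+1/96 = -1/288
3j²(2 4 4; -1 0 1) = Δ·Π!·Σ² = 1/462  (sign +1)
combine: 4πI² = 405·20/693·1/462 = 150/5929
take √, sign -1: I = -0.04486937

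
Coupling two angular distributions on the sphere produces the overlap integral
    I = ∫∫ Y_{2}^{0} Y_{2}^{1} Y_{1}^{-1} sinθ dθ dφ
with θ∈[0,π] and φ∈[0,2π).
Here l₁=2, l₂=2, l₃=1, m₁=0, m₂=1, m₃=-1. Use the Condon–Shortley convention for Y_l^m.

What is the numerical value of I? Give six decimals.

Σlᵢ=5 odd — θ-integrand is odd under cosθ→−cosθ; I=0

0.000000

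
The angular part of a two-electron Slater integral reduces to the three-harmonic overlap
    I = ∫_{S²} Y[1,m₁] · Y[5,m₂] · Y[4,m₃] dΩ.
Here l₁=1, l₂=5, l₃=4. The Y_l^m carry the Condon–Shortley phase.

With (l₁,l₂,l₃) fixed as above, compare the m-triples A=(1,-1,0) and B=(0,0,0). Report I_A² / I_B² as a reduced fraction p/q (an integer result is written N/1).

3/5

Shared (l₁,l₂,l₃)=(1,5,4): N and (l;000)² cancel in I_A²/I_B².
A: Δ = 2!·0!·8!/11! = 1/495; Racah Σ t=0..0: t=0:+1/1152 = 1/1152; ⇒ 3j(1 5 4; 1 -1 0)² = 1/33, sgn +1
B: Δ = 2!·0!·8!/11! = 1/495; Racah Σ t=1..1: t=1:−1/576 = -1/576; ⇒ 3j(1 5 4; 0 0 0)² = 5/99, sgn -1
I_A²/I_B² = (1/33)/(5/99) = 3/5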